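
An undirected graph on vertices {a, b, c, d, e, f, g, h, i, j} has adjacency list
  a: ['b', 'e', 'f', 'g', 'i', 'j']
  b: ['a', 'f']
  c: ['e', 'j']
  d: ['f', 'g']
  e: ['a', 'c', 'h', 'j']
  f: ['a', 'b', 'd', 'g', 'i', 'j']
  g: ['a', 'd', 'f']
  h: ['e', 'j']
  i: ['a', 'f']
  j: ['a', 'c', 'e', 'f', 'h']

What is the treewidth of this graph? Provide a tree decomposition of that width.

Every bag has size at most 3, so the width is 3 − 1 = 2 and tw(G) ≤ 2. On the other hand G contains the 3-clique {e, h, j}. A clique must lie in a single bag of any decomposition, so no decomposition can have width below 2. The upper and lower bounds meet at 2, so that is the treewidth.

Treewidth 2.
One optimal decomposition is:
Bags: B1 = {a, f, g}  B2 = {a, f, j}  B3 = {a, f, i}  B4 = {a, b, f}  B5 = {a, e, j}  B6 = {c, e, j}  B7 = {e, h, j}  B8 = {d, f, g}
Tree: B1–B2, B1–B3, B3–B4, B2–B5, B5–B6, B6–B7, B1–B8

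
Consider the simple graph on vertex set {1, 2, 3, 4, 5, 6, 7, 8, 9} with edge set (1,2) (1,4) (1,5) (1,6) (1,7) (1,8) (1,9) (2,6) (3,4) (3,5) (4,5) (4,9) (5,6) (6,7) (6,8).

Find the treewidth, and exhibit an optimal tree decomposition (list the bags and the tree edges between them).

Every bag has size at most 3, so the width is 3 − 1 = 2 and tw(G) ≤ 2. Conversely, {1, 4, 9} is a clique of size 3, and the vertices of any clique must share a bag in every tree decomposition; so some bag has ≥ 3 vertices and tw(G) ≥ 2. Hence tw(G) = 2 exactly.

Treewidth 2.
One such decomposition:
Bags: B1 = {1, 4, 5}  B2 = {1, 5, 6}  B3 = {1, 4, 9}  B4 = {1, 2, 6}  B5 = {3, 4, 5}  B6 = {1, 6, 8}  B7 = {1, 6, 7}
Tree: B1–B2, B1–B3, B2–B4, B1–B5, B4–B6, B4–B7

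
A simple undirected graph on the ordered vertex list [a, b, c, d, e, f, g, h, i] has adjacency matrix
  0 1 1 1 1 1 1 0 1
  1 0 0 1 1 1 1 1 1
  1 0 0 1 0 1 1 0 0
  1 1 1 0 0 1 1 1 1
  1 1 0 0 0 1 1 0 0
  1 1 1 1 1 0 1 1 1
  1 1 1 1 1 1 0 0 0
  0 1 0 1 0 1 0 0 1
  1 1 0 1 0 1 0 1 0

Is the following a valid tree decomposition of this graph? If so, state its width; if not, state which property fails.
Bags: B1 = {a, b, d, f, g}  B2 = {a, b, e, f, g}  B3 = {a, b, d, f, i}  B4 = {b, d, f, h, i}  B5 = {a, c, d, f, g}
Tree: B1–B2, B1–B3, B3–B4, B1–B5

Checking the three conditions: (i) the bags cover all of {a, b, c, d, e, f, g, h, i}; (ii) for each edge, some bag contains both endpoints; (iii) the bags containing any fixed vertex form a subtree. All hold, so the decomposition is valid with width 5 − 1 = 4.

Yes; width 4.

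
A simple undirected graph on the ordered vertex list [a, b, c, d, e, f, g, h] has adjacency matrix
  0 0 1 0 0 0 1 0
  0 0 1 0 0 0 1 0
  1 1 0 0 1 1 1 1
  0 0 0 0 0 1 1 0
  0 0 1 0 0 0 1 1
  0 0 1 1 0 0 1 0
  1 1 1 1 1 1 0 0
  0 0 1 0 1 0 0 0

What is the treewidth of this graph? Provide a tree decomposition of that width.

Treewidth 2.
One such decomposition:
Bags: B1 = {b, c, g}  B2 = {a, c, g}  B3 = {c, f, g}  B4 = {c, e, g}  B5 = {c, e, h}  B6 = {d, f, g}
Tree: B1–B2, B1–B3, B1–B4, B4–B5, B3–B6

Every bag has size at most 3, so the width is 3 − 1 = 2 and tw(G) ≤ 2. On the other hand G contains the 3-clique {d, f, g}. A clique must lie in a single bag of any decomposition, so no decomposition can have width below 2. Hence tw(G) = 2 exactly.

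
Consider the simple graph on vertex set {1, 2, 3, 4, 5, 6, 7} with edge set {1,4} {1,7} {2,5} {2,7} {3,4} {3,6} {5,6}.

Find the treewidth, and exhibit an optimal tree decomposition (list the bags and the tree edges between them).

Each bag holds 3 vertices, so the decomposition has width 2, which upper-bounds the treewidth. Since 6–5–2–7–1–4–3–6 is a cycle in G, G is not acyclic. Forests are exactly the graphs of treewidth ≤ 1, so tw(G) ≥ 2. Combining the bounds, tw(G) = 2.

Treewidth 2.
One optimal decomposition is:
Bags: B1 = {2, 5, 6}  B2 = {2, 6, 7}  B3 = {1, 6, 7}  B4 = {1, 4, 6}  B5 = {3, 4, 6}
Tree: B1–B2, B2–B3, B3–B4, B4–B5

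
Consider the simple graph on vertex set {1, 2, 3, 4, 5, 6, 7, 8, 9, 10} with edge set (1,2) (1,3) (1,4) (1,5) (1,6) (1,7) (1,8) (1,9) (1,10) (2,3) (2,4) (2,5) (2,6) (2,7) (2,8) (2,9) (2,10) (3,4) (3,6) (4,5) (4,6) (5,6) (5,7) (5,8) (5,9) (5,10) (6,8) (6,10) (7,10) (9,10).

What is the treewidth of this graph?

A width-4 tree decomposition is:
Bags: B1 = {1, 2, 5, 6, 10}  B2 = {1, 2, 4, 5, 6}  B3 = {1, 2, 5, 7, 10}  B4 = {1, 2, 3, 4, 6}  B5 = {1, 2, 5, 9, 10}  B6 = {1, 2, 5, 6, 8}
Tree: B1–B2, B1–B3, B2–B4, B3–B5, B2–B6
The largest bag has 5 vertices, giving width 4; this decomposition certifies tw(G) ≤ 4. On the other hand G contains the 5-clique {1, 2, 3, 4, 6}. A clique must lie in a single bag of any decomposition, so no decomposition can have width below 4. Therefore the treewidth is 4.

4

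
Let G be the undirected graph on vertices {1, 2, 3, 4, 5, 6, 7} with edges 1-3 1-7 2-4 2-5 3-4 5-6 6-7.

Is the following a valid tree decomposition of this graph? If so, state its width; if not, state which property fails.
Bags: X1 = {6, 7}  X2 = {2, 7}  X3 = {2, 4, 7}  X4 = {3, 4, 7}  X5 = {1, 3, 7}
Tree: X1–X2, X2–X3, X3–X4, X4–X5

A tree decomposition must satisfy three properties: every vertex lies in some bag; for every edge, both endpoints lie together in some bag; and for every vertex, the bags containing it form a connected subtree. Here vertex 5 appears in no bag, so the decomposition is invalid.

No — vertex 5 appears in no bag.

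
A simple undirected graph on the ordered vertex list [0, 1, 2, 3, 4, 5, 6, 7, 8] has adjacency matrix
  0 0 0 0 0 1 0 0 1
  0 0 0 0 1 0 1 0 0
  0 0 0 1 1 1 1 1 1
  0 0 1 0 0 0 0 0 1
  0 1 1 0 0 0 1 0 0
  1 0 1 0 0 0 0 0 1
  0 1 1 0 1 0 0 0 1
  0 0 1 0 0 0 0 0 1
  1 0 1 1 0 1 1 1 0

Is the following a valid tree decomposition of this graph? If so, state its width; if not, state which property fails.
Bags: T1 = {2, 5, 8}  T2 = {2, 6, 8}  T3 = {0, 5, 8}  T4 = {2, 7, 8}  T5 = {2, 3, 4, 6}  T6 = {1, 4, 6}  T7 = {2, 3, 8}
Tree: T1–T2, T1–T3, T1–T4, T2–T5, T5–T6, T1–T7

No — bags containing vertex 3 are not connected in the tree.

A tree decomposition must satisfy three properties: every vertex lies in some bag; for every edge, both endpoints lie together in some bag; and for every vertex, the bags containing it form a connected subtree. Here bags containing vertex 3 are not connected in the tree, so the decomposition is invalid.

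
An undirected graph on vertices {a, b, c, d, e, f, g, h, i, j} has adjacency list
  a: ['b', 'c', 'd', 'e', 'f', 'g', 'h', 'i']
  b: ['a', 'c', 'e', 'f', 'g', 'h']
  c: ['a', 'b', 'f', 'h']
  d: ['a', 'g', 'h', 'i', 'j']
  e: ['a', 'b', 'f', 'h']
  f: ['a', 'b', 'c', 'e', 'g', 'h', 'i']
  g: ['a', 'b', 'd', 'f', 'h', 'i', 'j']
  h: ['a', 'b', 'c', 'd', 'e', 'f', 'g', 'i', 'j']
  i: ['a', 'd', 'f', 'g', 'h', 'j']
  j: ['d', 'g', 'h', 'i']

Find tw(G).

A width-4 tree decomposition is:
Bags: B1 = {a, b, c, f, h}  B2 = {a, b, e, f, h}  B3 = {a, b, f, g, h}  B4 = {a, f, g, h, i}  B5 = {a, d, g, h, i}  B6 = {d, g, h, i, j}
Tree: B1–B2, B1–B3, B3–B4, B4–B5, B5–B6
Every bag has size at most 5, so the width is 5 − 1 = 4 and tw(G) ≤ 4. For the lower bound, the 5 vertices {d, g, h, i, j} are pairwise adjacent, and any tree decomposition puts a clique entirely inside one bag — forcing width ≥ 4. Combining the bounds, tw(G) = 4.

4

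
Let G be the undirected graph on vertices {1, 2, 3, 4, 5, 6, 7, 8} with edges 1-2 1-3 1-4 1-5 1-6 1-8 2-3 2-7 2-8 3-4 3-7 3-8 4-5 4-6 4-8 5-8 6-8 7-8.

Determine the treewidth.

3

A width-3 tree decomposition is:
Bags: B1 = {1, 3, 4, 8}  B2 = {1, 4, 5, 8}  B3 = {1, 2, 3, 8}  B4 = {1, 4, 6, 8}  B5 = {2, 3, 7, 8}
Tree: B1–B2, B1–B3, B1–B4, B3–B5
Each bag holds 4 vertices, so the decomposition has width 3, which upper-bounds the treewidth. On the other hand G contains the 4-clique {1, 2, 3, 8}. A clique must lie in a single bag of any decomposition, so no decomposition can have width below 3. Combining the bounds, tw(G) = 3.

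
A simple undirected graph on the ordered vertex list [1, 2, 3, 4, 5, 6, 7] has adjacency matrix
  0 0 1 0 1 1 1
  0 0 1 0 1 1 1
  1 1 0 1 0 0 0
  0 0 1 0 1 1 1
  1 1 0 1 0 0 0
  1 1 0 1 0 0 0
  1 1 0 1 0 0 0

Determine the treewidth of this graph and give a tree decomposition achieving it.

The largest bag has 4 vertices, giving width 3; this decomposition certifies tw(G) ≤ 3. For the lower bound: the 4 vertex sets {3,4}, {2,5}, {1}, {6} are disjoint, each induces a connected subgraph, and every pair is joined by at least one edge of G. Contracting each set to a single vertex therefore yields K_{4} as a minor, and since treewidth is minor-monotone, tw(G) ≥ tw(K_{4}) = 3. The upper and lower bounds meet at 3, so that is the treewidth.

Treewidth 3.
One such decomposition:
Bags: B1 = {1, 2, 3, 4}  B2 = {1, 2, 4, 5}  B3 = {1, 2, 4, 6}  B4 = {1, 2, 4, 7}
Tree: B1–B2, B2–B3, B3–B4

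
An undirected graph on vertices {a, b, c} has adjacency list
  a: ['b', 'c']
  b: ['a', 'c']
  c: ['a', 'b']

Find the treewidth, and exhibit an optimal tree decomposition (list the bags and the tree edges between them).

A single bag containing all 3 vertices is trivially a valid decomposition of width 2. For the lower bound, the 3 vertices {a, b, c} are pairwise adjacent, and any tree decomposition puts a clique entirely inside one bag — forcing width ≥ 2. Hence tw(G) = 2 exactly.

Treewidth 2.
One optimal decomposition is:
Bags: B1 = {a, b, c}
Tree: (single bag)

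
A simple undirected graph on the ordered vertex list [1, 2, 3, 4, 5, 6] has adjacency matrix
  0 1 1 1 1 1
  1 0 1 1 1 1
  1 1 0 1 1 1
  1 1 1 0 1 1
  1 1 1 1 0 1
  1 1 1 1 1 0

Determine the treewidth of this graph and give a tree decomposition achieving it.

Treewidth 5.
One optimal decomposition is:
Bags: B1 = {1, 2, 3, 4, 5, 6}
Tree: (single bag)

A single bag containing all 6 vertices is trivially a valid decomposition of width 5. For the lower bound, the 6 vertices {1, 2, 3, 4, 5, 6} are pairwise adjacent, and any tree decomposition puts a clique entirely inside one bag — forcing width ≥ 5. The upper and lower bounds meet at 5, so that is the treewidth.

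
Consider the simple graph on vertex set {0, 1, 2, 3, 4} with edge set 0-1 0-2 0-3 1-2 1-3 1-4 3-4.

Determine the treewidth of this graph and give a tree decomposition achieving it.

Each bag holds 3 vertices, so the decomposition has width 2, which upper-bounds the treewidth. For the lower bound, the 3 vertices {0, 1, 2} are pairwise adjacent, and any tree decomposition puts a clique entirely inside one bag — forcing width ≥ 2. Hence tw(G) = 2 exactly.

Treewidth 2.
One such decomposition:
Bags: B1 = {0, 1, 3}  B2 = {0, 1, 2}  B3 = {1, 3, 4}
Tree: B1–B2, B1–B3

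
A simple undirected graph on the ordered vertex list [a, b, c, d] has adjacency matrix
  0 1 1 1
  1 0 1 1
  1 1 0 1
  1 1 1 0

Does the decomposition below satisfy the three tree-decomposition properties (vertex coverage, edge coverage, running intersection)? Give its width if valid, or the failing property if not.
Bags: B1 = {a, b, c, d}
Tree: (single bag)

Yes; width 3.

Vertex coverage: the bags together contain {a, b, c, d}, the full vertex set. Edge coverage: each edge of G has both endpoints in at least one bag. Running intersection: for every vertex, the bags containing it form a connected subtree. All three properties hold, so this is a valid tree decomposition of width max|bag| − 1 = 3, and hence tw(G) ≤ 3.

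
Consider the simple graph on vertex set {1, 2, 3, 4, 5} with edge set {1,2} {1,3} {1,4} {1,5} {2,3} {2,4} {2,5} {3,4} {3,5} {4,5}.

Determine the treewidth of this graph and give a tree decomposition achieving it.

Treewidth 4.
Bags: B1 = {1, 2, 3, 4, 5}
Tree: (single bag)

With just one bag of size 5, the width is 5 − 1 = 4, so tw(G) ≤ 4. Conversely, {1, 2, 3, 4, 5} is a clique of size 5, and the vertices of any clique must share a bag in every tree decomposition; so some bag has ≥ 5 vertices and tw(G) ≥ 4. Therefore the treewidth is 4.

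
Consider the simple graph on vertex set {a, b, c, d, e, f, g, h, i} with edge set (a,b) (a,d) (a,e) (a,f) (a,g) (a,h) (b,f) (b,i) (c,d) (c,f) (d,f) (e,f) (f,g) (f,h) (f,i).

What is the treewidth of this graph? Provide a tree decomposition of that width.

Treewidth 2.
Bags: B1 = {a, d, f}  B2 = {a, e, f}  B3 = {a, b, f}  B4 = {b, f, i}  B5 = {a, f, h}  B6 = {a, f, g}  B7 = {c, d, f}
Tree: B1–B2, B1–B3, B3–B4, B3–B5, B5–B6, B1–B7

The largest bag has 3 vertices, giving width 2; this decomposition certifies tw(G) ≤ 2. Conversely, {c, d, f} is a clique of size 3, and the vertices of any clique must share a bag in every tree decomposition; so some bag has ≥ 3 vertices and tw(G) ≥ 2. Combining the bounds, tw(G) = 2.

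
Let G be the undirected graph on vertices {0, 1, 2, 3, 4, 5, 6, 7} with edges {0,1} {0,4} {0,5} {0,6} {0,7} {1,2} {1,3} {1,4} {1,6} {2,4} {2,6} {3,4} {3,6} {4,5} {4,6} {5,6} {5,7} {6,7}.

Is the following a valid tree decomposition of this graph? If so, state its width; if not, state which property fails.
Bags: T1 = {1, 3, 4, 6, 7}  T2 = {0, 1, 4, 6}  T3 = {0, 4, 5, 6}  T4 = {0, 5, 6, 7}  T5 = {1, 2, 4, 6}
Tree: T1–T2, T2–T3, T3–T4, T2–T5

No — bags containing vertex 7 are not connected in the tree.

A tree decomposition must satisfy three properties: every vertex lies in some bag; for every edge, both endpoints lie together in some bag; and for every vertex, the bags containing it form a connected subtree. Here bags containing vertex 7 are not connected in the tree, so the decomposition is invalid.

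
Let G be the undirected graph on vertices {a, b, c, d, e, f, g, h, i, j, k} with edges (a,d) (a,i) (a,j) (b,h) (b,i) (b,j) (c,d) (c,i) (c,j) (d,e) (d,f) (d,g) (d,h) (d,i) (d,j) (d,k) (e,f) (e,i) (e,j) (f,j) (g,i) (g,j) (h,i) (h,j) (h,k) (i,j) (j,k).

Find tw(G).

3

A width-3 tree decomposition is:
Bags: B1 = {d, h, i, j}  B2 = {a, d, i, j}  B3 = {d, e, i, j}  B4 = {d, e, f, j}  B5 = {d, g, i, j}  B6 = {d, h, j, k}  B7 = {c, d, i, j}  B8 = {b, h, i, j}
Tree: B1–B2, B2–B3, B3–B4, B1–B5, B1–B6, B5–B7, B1–B8
The largest bag has 4 vertices, giving width 3; this decomposition certifies tw(G) ≤ 3. Conversely, {d, e, f, j} is a clique of size 4, and the vertices of any clique must share a bag in every tree decomposition; so some bag has ≥ 4 vertices and tw(G) ≥ 3. Combining the bounds, tw(G) = 3.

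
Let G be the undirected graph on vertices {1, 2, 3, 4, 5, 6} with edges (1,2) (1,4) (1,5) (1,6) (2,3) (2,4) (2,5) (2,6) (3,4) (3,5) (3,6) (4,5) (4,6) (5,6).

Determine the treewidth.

A width-4 tree decomposition is:
Bags: B1 = {1, 2, 4, 5, 6}  B2 = {2, 3, 4, 5, 6}
Tree: B1–B2
The largest bag has 5 vertices, giving width 4; this decomposition certifies tw(G) ≤ 4. Conversely, {1, 2, 4, 5, 6} is a clique of size 5, and the vertices of any clique must share a bag in every tree decomposition; so some bag has ≥ 5 vertices and tw(G) ≥ 4. Combining the bounds, tw(G) = 4.

4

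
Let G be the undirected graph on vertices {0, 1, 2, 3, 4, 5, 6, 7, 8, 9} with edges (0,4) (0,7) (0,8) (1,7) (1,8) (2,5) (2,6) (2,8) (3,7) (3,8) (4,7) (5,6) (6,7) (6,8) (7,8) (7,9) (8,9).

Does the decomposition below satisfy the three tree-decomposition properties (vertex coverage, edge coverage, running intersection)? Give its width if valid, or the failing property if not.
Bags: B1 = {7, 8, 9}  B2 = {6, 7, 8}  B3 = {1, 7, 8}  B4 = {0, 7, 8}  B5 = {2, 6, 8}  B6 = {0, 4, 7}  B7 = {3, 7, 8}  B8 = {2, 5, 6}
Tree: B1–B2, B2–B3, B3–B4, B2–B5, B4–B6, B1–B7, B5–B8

Yes; width 2.

Every vertex of G appears in some bag (union = {0, 1, 2, 3, 4, 5, 6, 7, 8, 9}); every edge is covered by a bag; and for each vertex v the set of bags containing v is connected in the bag tree. The decomposition is therefore valid. The largest bag has 3 vertices, so the width is 2.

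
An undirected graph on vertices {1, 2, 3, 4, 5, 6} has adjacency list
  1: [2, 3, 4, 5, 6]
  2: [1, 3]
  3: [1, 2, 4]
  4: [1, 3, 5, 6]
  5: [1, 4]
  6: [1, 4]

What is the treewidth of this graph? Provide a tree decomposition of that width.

Treewidth 2.
One such decomposition:
Bags: B1 = {1, 4, 6}  B2 = {1, 4, 5}  B3 = {1, 3, 4}  B4 = {1, 2, 3}
Tree: B1–B2, B2–B3, B3–B4

Each bag holds 3 vertices, so the decomposition has width 2, which upper-bounds the treewidth. On the other hand G contains the 3-clique {1, 2, 3}. A clique must lie in a single bag of any decomposition, so no decomposition can have width below 2. Hence tw(G) = 2 exactly.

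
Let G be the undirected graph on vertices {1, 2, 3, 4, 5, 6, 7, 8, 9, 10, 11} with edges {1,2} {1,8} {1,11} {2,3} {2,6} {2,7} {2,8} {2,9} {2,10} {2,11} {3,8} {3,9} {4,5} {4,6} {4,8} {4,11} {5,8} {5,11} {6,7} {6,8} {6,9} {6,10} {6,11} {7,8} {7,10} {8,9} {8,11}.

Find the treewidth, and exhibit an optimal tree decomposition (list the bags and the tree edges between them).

The largest bag has 4 vertices, giving width 3; this decomposition certifies tw(G) ≤ 3. Conversely, {1, 2, 8, 11} is a clique of size 4, and the vertices of any clique must share a bag in every tree decomposition; so some bag has ≥ 4 vertices and tw(G) ≥ 3. Therefore the treewidth is 3.

Treewidth 3.
Bags: B1 = {2, 6, 8, 11}  B2 = {2, 6, 7, 8}  B3 = {2, 6, 8, 9}  B4 = {2, 3, 8, 9}  B5 = {4, 6, 8, 11}  B6 = {4, 5, 8, 11}  B7 = {2, 6, 7, 10}  B8 = {1, 2, 8, 11}
Tree: B1–B2, B1–B3, B3–B4, B1–B5, B5–B6, B2–B7, B1–B8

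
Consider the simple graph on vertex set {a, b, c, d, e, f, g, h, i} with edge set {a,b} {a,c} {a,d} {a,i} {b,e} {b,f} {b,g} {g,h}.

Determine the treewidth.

A width-1 tree decomposition is:
Bags: B1 = {a, b}  B2 = {a, d}  B3 = {a, c}  B4 = {b, e}  B5 = {a, i}  B6 = {b, f}  B7 = {b, g}  B8 = {g, h}
Tree: B1–B2, B2–B3, B1–B4, B1–B5, B4–B6, B6–B7, B7–B8
The largest bag has 2 vertices, giving width 1; this decomposition certifies tw(G) ≤ 1. G has an edge, so its treewidth is at least 1. Therefore the treewidth is 1.

1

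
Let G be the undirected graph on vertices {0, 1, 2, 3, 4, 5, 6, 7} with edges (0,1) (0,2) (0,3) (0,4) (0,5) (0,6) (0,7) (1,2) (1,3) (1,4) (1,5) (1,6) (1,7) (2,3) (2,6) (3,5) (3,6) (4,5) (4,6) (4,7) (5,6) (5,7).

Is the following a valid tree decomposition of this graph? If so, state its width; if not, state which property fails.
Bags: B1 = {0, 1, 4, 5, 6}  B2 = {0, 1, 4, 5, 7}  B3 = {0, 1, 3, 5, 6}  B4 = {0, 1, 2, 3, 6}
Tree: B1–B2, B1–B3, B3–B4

Yes; width 4.

Vertex coverage: the bags together contain {0, 1, 2, 3, 4, 5, 6, 7}, the full vertex set. Edge coverage: each edge of G has both endpoints in at least one bag. Running intersection: for every vertex, the bags containing it form a connected subtree. All three properties hold, so this is a valid tree decomposition of width max|bag| − 1 = 4, and hence tw(G) ≤ 4.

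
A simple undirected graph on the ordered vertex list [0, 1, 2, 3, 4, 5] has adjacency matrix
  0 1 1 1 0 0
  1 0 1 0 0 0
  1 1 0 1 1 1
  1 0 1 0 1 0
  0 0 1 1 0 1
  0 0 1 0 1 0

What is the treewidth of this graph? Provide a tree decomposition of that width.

Treewidth 2.
Bags: B1 = {0, 2, 3}  B2 = {0, 1, 2}  B3 = {2, 3, 4}  B4 = {2, 4, 5}
Tree: B1–B2, B1–B3, B3–B4

Each bag holds 3 vertices, so the decomposition has width 2, which upper-bounds the treewidth. On the other hand G contains the 3-clique {0, 1, 2}. A clique must lie in a single bag of any decomposition, so no decomposition can have width below 2. Therefore the treewidth is 2.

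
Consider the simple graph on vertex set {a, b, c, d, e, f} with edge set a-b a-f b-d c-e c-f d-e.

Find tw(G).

2

A width-2 tree decomposition is:
Bags: B1 = {c, d, e}  B2 = {b, c, d}  B3 = {a, b, c}  B4 = {a, c, f}
Tree: B1–B2, B2–B3, B3–B4
Each bag holds 3 vertices, so the decomposition has width 2, which upper-bounds the treewidth. The edges c–e–d–b–a–f–c form a cycle, so G is not a tree and its treewidth is at least 2. The upper and lower bounds meet at 2, so that is the treewidth.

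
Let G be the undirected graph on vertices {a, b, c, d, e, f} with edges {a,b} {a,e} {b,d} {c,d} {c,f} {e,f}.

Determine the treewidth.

2

A width-2 tree decomposition is:
Bags: B1 = {c, d, f}  B2 = {b, d, f}  B3 = {a, b, f}  B4 = {a, e, f}
Tree: B1–B2, B2–B3, B3–B4
Every bag has size at most 3, so the width is 3 − 1 = 2 and tw(G) ≤ 2. Since f–c–d–b–a–e–f is a cycle in G, G is not acyclic. Forests are exactly the graphs of treewidth ≤ 1, so tw(G) ≥ 2. Hence tw(G) = 2 exactly.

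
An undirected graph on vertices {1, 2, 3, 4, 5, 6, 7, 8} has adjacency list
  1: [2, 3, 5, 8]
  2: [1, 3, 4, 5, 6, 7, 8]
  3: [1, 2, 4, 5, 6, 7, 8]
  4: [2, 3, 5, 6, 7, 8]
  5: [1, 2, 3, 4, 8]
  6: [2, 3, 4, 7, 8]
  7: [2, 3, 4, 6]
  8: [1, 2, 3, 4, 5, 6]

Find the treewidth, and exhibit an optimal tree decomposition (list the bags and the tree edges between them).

Treewidth 4.
One optimal decomposition is:
Bags: B1 = {2, 3, 4, 6, 7}  B2 = {2, 3, 4, 6, 8}  B3 = {2, 3, 4, 5, 8}  B4 = {1, 2, 3, 5, 8}
Tree: B1–B2, B2–B3, B3–B4

Each bag holds 5 vertices, so the decomposition has width 4, which upper-bounds the treewidth. Conversely, {1, 2, 3, 5, 8} is a clique of size 5, and the vertices of any clique must share a bag in every tree decomposition; so some bag has ≥ 5 vertices and tw(G) ≥ 4. Combining the bounds, tw(G) = 4.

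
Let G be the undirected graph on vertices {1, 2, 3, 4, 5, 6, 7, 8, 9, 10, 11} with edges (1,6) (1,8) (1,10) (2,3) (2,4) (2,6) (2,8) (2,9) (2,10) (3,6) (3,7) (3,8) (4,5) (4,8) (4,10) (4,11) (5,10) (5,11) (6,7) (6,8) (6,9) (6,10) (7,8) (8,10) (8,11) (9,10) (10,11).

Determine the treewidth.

3

A width-3 tree decomposition is:
Bags: B1 = {4, 8, 10, 11}  B2 = {2, 4, 8, 10}  B3 = {4, 5, 10, 11}  B4 = {2, 6, 8, 10}  B5 = {2, 3, 6, 8}  B6 = {1, 6, 8, 10}  B7 = {3, 6, 7, 8}  B8 = {2, 6, 9, 10}
Tree: B1–B2, B1–B3, B2–B4, B4–B5, B4–B6, B5–B7, B4–B8
Every bag has size at most 4, so the width is 4 − 1 = 3 and tw(G) ≤ 3. For the lower bound, the 4 vertices {4, 8, 10, 11} are pairwise adjacent, and any tree decomposition puts a clique entirely inside one bag — forcing width ≥ 3. Hence tw(G) = 3 exactly.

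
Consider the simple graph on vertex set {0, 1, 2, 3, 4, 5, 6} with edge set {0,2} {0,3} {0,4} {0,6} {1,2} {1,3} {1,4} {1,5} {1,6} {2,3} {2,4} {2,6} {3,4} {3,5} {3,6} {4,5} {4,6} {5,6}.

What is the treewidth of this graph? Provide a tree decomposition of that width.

Treewidth 4.
One such decomposition:
Bags: B1 = {1, 2, 3, 4, 6}  B2 = {0, 2, 3, 4, 6}  B3 = {1, 3, 4, 5, 6}
Tree: B1–B2, B1–B3

The largest bag has 5 vertices, giving width 4; this decomposition certifies tw(G) ≤ 4. For the lower bound, the 5 vertices {0, 2, 3, 4, 6} are pairwise adjacent, and any tree decomposition puts a clique entirely inside one bag — forcing width ≥ 4. Therefore the treewidth is 4.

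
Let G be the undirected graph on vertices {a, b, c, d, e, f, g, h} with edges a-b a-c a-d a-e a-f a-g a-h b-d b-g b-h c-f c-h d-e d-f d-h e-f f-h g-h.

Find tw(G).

3

A width-3 tree decomposition is:
Bags: B1 = {a, d, f, h}  B2 = {a, d, e, f}  B3 = {a, b, d, h}  B4 = {a, c, f, h}  B5 = {a, b, g, h}
Tree: B1–B2, B1–B3, B1–B4, B3–B5
Every bag has size at most 4, so the width is 4 − 1 = 3 and tw(G) ≤ 3. For the lower bound, the 4 vertices {a, d, e, f} are pairwise adjacent, and any tree decomposition puts a clique entirely inside one bag — forcing width ≥ 3. The upper and lower bounds meet at 3, so that is the treewidth.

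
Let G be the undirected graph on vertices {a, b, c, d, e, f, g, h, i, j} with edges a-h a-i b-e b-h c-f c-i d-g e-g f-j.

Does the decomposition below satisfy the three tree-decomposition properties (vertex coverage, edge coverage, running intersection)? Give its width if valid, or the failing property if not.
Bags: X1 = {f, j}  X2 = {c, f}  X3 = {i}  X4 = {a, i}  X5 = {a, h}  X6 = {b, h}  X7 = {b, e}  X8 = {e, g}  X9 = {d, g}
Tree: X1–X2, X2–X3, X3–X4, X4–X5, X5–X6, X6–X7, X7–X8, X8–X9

No — edge (c,i) lies in no bag.

A tree decomposition must satisfy three properties: every vertex lies in some bag; for every edge, both endpoints lie together in some bag; and for every vertex, the bags containing it form a connected subtree. Here edge (c,i) lies in no bag, so the decomposition is invalid.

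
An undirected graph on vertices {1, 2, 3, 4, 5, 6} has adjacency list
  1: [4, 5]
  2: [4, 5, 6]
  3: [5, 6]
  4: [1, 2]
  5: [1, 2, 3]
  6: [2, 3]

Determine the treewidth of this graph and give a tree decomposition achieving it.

Each bag holds 3 vertices, so the decomposition has width 2, which upper-bounds the treewidth. Since 4–1–5–2–4 is a cycle in G, G is not acyclic. Forests are exactly the graphs of treewidth ≤ 1, so tw(G) ≥ 2. Therefore the treewidth is 2.

Treewidth 2.
One optimal decomposition is:
Bags: B1 = {1, 2, 4}  B2 = {1, 2, 5}  B3 = {2, 5, 6}  B4 = {3, 5, 6}
Tree: B1–B2, B2–B3, B3–B4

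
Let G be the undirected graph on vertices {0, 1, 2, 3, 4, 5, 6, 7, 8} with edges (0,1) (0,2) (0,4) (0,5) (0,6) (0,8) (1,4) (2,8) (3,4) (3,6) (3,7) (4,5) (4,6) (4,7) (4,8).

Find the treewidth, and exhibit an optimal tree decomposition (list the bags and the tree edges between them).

Treewidth 2.
One optimal decomposition is:
Bags: B1 = {0, 2, 8}  B2 = {0, 4, 8}  B3 = {0, 1, 4}  B4 = {0, 4, 5}  B5 = {0, 4, 6}  B6 = {3, 4, 6}  B7 = {3, 4, 7}
Tree: B1–B2, B2–B3, B3–B4, B3–B5, B5–B6, B6–B7

Every bag has size at most 3, so the width is 3 − 1 = 2 and tw(G) ≤ 2. For the lower bound, the 3 vertices {0, 2, 8} are pairwise adjacent, and any tree decomposition puts a clique entirely inside one bag — forcing width ≥ 2. Therefore the treewidth is 2.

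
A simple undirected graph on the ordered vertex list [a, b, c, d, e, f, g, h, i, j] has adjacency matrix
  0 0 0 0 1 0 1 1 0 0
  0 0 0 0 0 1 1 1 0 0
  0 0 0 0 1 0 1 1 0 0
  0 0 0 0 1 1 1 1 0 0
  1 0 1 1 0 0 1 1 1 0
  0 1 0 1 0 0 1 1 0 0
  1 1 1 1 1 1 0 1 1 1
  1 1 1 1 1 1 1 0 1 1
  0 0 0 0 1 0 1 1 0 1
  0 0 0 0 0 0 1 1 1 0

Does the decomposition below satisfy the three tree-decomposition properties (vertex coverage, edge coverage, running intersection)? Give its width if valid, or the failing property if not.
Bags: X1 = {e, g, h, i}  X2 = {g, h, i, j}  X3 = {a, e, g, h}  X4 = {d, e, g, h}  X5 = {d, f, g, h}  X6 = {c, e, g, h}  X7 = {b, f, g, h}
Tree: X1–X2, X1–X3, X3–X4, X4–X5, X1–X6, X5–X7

Yes; width 3.

Every vertex of G appears in some bag (union = {a, b, c, d, e, f, g, h, i, j}); every edge is covered by a bag; and for each vertex v the set of bags containing v is connected in the bag tree. The decomposition is therefore valid. The largest bag has 4 vertices, so the width is 3.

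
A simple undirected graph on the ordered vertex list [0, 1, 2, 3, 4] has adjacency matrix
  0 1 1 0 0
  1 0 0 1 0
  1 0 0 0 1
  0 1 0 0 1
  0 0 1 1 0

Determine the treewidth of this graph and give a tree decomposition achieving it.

The largest bag has 3 vertices, giving width 2; this decomposition certifies tw(G) ≤ 2. The edges 0–1–3–4–2–0 form a cycle, so G is not a tree and its treewidth is at least 2. Therefore the treewidth is 2.

Treewidth 2.
Bags: B1 = {0, 1, 3}  B2 = {0, 3, 4}  B3 = {0, 2, 4}
Tree: B1–B2, B2–B3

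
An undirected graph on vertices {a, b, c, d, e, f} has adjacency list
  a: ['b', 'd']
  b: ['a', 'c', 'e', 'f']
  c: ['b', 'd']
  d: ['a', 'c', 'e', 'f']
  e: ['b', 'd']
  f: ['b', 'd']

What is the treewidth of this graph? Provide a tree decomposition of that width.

The largest bag has 3 vertices, giving width 2; this decomposition certifies tw(G) ≤ 2. Since c–b–a–d–c is a cycle in G, G is not acyclic. Forests are exactly the graphs of treewidth ≤ 1, so tw(G) ≥ 2. Therefore the treewidth is 2.

Treewidth 2.
Bags: B1 = {b, c, d}  B2 = {a, b, d}  B3 = {b, d, f}  B4 = {b, d, e}
Tree: B1–B2, B2–B3, B3–B4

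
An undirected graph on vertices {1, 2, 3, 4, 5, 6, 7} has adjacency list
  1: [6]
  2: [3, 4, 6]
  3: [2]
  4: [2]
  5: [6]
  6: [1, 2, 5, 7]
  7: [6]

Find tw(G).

A width-1 tree decomposition is:
Bags: B1 = {2, 3}  B2 = {2, 6}  B3 = {1, 6}  B4 = {5, 6}  B5 = {2, 4}  B6 = {6, 7}
Tree: B1–B2, B2–B3, B2–B4, B1–B5, B2–B6
Every bag has size at most 2, so the width is 2 − 1 = 1 and tw(G) ≤ 1. G has an edge, so its treewidth is at least 1. Hence tw(G) = 1 exactly.

1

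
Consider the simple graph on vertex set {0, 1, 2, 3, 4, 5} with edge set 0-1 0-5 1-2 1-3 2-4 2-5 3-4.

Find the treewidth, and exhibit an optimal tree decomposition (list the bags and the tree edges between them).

The largest bag has 3 vertices, giving width 2; this decomposition certifies tw(G) ≤ 2. For the lower bound, G contains the cycle 0–5–2–1–0, so G is not a forest; only forests have treewidth ≤ 1, hence tw(G) ≥ 2. The upper and lower bounds meet at 2, so that is the treewidth.

Treewidth 2.
One optimal decomposition is:
Bags: B1 = {0, 1, 5}  B2 = {1, 2, 5}  B3 = {1, 2, 3}  B4 = {2, 3, 4}
Tree: B1–B2, B2–B3, B3–B4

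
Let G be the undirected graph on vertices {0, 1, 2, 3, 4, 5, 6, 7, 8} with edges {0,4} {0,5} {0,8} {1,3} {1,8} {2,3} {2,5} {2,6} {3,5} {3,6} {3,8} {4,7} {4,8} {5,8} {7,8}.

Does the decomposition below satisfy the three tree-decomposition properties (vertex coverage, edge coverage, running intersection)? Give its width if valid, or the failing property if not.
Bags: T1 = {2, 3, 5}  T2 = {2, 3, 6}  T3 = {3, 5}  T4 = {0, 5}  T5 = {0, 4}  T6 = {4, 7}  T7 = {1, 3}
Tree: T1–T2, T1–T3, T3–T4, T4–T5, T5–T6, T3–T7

No — vertex 8 appears in no bag.

A tree decomposition must satisfy three properties: every vertex lies in some bag; for every edge, both endpoints lie together in some bag; and for every vertex, the bags containing it form a connected subtree. Here vertex 8 appears in no bag, so the decomposition is invalid.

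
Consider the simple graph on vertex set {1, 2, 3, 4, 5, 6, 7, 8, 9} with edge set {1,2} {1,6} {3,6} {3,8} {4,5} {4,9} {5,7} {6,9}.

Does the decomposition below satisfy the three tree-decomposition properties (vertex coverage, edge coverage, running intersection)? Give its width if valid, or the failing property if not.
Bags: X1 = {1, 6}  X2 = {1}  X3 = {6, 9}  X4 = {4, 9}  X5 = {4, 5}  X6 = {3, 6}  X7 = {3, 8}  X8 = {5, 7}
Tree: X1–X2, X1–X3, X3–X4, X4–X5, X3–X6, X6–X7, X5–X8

No — vertex 2 appears in no bag.

A tree decomposition must satisfy three properties: every vertex lies in some bag; for every edge, both endpoints lie together in some bag; and for every vertex, the bags containing it form a connected subtree. Here vertex 2 appears in no bag, so the decomposition is invalid.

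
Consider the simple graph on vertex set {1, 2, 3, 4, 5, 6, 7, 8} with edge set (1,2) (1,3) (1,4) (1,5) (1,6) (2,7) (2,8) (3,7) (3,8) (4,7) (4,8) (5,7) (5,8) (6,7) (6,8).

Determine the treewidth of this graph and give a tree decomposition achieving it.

Treewidth 3.
Bags: B1 = {1, 3, 7, 8}  B2 = {1, 5, 7, 8}  B3 = {1, 4, 7, 8}  B4 = {1, 2, 7, 8}  B5 = {1, 6, 7, 8}
Tree: B1–B2, B2–B3, B3–B4, B4–B5

Every bag has size at most 4, so the width is 4 − 1 = 3 and tw(G) ≤ 3. For the lower bound: the 4 vertex sets {1,3}, {5,7}, {8}, {4} are disjoint, each induces a connected subgraph, and every pair is joined by at least one edge of G. Contracting each set to a single vertex therefore yields K_{4} as a minor, and since treewidth is minor-monotone, tw(G) ≥ tw(K_{4}) = 3. Combining the bounds, tw(G) = 3.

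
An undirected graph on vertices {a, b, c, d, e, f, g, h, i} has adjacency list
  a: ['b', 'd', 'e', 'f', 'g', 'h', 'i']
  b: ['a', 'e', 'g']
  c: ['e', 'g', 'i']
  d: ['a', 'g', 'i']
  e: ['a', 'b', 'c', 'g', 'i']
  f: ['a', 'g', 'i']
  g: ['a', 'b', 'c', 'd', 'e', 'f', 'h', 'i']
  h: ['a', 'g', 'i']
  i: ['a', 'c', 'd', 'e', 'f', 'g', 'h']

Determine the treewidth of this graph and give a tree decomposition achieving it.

The largest bag has 4 vertices, giving width 3; this decomposition certifies tw(G) ≤ 3. For the lower bound, the 4 vertices {a, b, e, g} are pairwise adjacent, and any tree decomposition puts a clique entirely inside one bag — forcing width ≥ 3. The upper and lower bounds meet at 3, so that is the treewidth.

Treewidth 3.
One such decomposition:
Bags: B1 = {a, e, g, i}  B2 = {a, f, g, i}  B3 = {a, g, h, i}  B4 = {c, e, g, i}  B5 = {a, b, e, g}  B6 = {a, d, g, i}
Tree: B1–B2, B2–B3, B1–B4, B1–B5, B1–B6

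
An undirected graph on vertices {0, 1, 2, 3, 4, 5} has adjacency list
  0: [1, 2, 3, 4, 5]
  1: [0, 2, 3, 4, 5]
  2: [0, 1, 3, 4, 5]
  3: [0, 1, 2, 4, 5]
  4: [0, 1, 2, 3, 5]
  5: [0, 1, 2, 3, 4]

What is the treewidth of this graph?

5

A width-5 tree decomposition is:
Bags: B1 = {0, 1, 2, 3, 4, 5}
Tree: (single bag)
A single bag containing all 6 vertices is trivially a valid decomposition of width 5. On the other hand G contains the 6-clique {0, 1, 2, 3, 4, 5}. A clique must lie in a single bag of any decomposition, so no decomposition can have width below 5. The upper and lower bounds meet at 5, so that is the treewidth.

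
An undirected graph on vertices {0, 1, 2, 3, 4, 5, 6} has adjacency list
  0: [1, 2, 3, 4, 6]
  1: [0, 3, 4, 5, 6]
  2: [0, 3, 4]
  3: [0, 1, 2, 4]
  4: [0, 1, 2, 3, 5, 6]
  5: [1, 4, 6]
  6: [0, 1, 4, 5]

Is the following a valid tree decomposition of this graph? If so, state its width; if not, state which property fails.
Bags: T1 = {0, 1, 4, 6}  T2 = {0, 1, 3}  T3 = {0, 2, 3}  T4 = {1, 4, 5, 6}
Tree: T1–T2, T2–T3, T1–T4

A tree decomposition must satisfy three properties: every vertex lies in some bag; for every edge, both endpoints lie together in some bag; and for every vertex, the bags containing it form a connected subtree. Here edge (4,3) lies in no bag, so the decomposition is invalid.

No — edge (4,3) lies in no bag.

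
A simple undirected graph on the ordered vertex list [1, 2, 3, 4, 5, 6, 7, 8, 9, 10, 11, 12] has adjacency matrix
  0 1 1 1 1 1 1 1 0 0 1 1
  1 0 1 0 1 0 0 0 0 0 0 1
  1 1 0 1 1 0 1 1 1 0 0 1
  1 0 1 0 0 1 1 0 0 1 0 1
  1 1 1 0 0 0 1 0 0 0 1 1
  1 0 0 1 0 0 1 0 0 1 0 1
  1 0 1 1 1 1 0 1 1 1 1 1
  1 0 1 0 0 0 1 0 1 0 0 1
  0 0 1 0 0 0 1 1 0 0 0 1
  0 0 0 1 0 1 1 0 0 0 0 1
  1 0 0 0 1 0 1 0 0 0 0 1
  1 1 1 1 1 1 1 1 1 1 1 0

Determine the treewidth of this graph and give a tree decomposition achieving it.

Each bag holds 5 vertices, so the decomposition has width 4, which upper-bounds the treewidth. On the other hand G contains the 5-clique {1, 2, 3, 5, 12}. A clique must lie in a single bag of any decomposition, so no decomposition can have width below 4. The upper and lower bounds meet at 4, so that is the treewidth.

Treewidth 4.
One optimal decomposition is:
Bags: B1 = {1, 3, 5, 7, 12}  B2 = {1, 3, 4, 7, 12}  B3 = {1, 4, 6, 7, 12}  B4 = {1, 2, 3, 5, 12}  B5 = {1, 3, 7, 8, 12}  B6 = {3, 7, 8, 9, 12}  B7 = {4, 6, 7, 10, 12}  B8 = {1, 5, 7, 11, 12}
Tree: B1–B2, B2–B3, B1–B4, B1–B5, B5–B6, B3–B7, B1–B8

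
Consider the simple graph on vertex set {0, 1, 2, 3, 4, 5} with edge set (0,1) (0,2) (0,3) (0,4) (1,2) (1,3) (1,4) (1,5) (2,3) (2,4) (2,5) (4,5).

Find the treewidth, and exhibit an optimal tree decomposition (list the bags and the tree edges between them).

Treewidth 3.
One such decomposition:
Bags: B1 = {1, 2, 4, 5}  B2 = {0, 1, 2, 4}  B3 = {0, 1, 2, 3}
Tree: B1–B2, B2–B3

Every bag has size at most 4, so the width is 4 − 1 = 3 and tw(G) ≤ 3. Conversely, {0, 1, 2, 3} is a clique of size 4, and the vertices of any clique must share a bag in every tree decomposition; so some bag has ≥ 4 vertices and tw(G) ≥ 3. The upper and lower bounds meet at 3, so that is the treewidth.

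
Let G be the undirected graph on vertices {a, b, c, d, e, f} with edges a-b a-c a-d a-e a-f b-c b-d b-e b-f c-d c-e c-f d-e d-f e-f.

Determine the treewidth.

5

A width-5 tree decomposition is:
Bags: B1 = {a, b, c, d, e, f}
Tree: (single bag)
A single bag containing all 6 vertices is trivially a valid decomposition of width 5. Conversely, {a, b, c, d, e, f} is a clique of size 6, and the vertices of any clique must share a bag in every tree decomposition; so some bag has ≥ 6 vertices and tw(G) ≥ 5. Combining the bounds, tw(G) = 5.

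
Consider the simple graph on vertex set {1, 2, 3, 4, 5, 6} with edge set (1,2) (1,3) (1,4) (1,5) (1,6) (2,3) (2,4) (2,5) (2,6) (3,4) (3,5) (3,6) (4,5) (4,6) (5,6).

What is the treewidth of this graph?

5

A width-5 tree decomposition is:
Bags: B1 = {1, 2, 3, 4, 5, 6}
Tree: (single bag)
With just one bag of size 6, the width is 6 − 1 = 5, so tw(G) ≤ 5. On the other hand G contains the 6-clique {1, 2, 3, 4, 5, 6}. A clique must lie in a single bag of any decomposition, so no decomposition can have width below 5. Hence tw(G) = 5 exactly.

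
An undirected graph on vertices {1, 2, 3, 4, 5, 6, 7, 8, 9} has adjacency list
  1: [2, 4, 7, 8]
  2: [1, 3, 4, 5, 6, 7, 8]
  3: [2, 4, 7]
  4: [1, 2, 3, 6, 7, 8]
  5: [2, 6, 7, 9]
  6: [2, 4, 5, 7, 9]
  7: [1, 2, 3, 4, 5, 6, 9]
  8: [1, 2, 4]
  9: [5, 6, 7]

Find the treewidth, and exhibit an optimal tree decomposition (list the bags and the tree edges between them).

Every bag has size at most 4, so the width is 4 − 1 = 3 and tw(G) ≤ 3. Conversely, {5, 6, 7, 9} is a clique of size 4, and the vertices of any clique must share a bag in every tree decomposition; so some bag has ≥ 4 vertices and tw(G) ≥ 3. Hence tw(G) = 3 exactly.

Treewidth 3.
Bags: B1 = {2, 4, 6, 7}  B2 = {2, 5, 6, 7}  B3 = {1, 2, 4, 7}  B4 = {2, 3, 4, 7}  B5 = {1, 2, 4, 8}  B6 = {5, 6, 7, 9}
Tree: B1–B2, B1–B3, B1–B4, B3–B5, B2–B6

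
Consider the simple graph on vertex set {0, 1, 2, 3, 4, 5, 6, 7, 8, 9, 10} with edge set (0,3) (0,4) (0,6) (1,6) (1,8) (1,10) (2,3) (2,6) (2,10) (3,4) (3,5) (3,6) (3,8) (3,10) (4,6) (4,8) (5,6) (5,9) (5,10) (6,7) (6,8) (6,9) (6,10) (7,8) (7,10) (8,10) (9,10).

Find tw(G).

3

A width-3 tree decomposition is:
Bags: B1 = {3, 5, 6, 10}  B2 = {5, 6, 9, 10}  B3 = {3, 6, 8, 10}  B4 = {3, 4, 6, 8}  B5 = {1, 6, 8, 10}  B6 = {0, 3, 4, 6}  B7 = {2, 3, 6, 10}  B8 = {6, 7, 8, 10}
Tree: B1–B2, B1–B3, B3–B4, B3–B5, B4–B6, B1–B7, B5–B8
Each bag holds 4 vertices, so the decomposition has width 3, which upper-bounds the treewidth. Conversely, {0, 3, 4, 6} is a clique of size 4, and the vertices of any clique must share a bag in every tree decomposition; so some bag has ≥ 4 vertices and tw(G) ≥ 3. The upper and lower bounds meet at 3, so that is the treewidth.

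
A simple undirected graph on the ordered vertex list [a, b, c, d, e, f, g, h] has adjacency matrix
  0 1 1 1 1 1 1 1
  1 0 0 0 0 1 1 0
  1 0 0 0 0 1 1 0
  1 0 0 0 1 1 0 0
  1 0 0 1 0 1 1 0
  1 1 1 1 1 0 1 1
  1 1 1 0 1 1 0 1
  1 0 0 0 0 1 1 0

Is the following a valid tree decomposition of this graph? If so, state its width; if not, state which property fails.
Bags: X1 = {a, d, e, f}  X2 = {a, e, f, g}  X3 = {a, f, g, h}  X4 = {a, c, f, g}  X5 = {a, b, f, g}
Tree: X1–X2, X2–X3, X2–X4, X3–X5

Vertex coverage: the bags together contain {a, b, c, d, e, f, g, h}, the full vertex set. Edge coverage: each edge of G has both endpoints in at least one bag. Running intersection: for every vertex, the bags containing it form a connected subtree. All three properties hold, so this is a valid tree decomposition of width max|bag| − 1 = 3, and hence tw(G) ≤ 3.

Yes; width 3.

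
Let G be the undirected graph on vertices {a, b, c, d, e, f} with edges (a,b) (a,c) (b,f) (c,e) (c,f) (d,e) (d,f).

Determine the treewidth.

A width-2 tree decomposition is:
Bags: B1 = {a, b, c}  B2 = {b, c, f}  B3 = {c, e, f}  B4 = {d, e, f}
Tree: B1–B2, B2–B3, B3–B4
The largest bag has 3 vertices, giving width 2; this decomposition certifies tw(G) ≤ 2. For the lower bound, G contains the cycle a–b–f–c–a, so G is not a forest; only forests have treewidth ≤ 1, hence tw(G) ≥ 2. The upper and lower bounds meet at 2, so that is the treewidth.

2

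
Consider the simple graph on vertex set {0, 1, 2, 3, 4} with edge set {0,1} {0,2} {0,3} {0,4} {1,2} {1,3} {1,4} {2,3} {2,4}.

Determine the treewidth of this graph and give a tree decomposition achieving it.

Treewidth 3.
One such decomposition:
Bags: B1 = {0, 1, 2, 4}  B2 = {0, 1, 2, 3}
Tree: B1–B2

The largest bag has 4 vertices, giving width 3; this decomposition certifies tw(G) ≤ 3. For the lower bound, the 4 vertices {0, 1, 2, 3} are pairwise adjacent, and any tree decomposition puts a clique entirely inside one bag — forcing width ≥ 3. The upper and lower bounds meet at 3, so that is the treewidth.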